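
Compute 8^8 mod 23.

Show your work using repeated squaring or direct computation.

Step 1: Compute 8^8 mod 23 step by step, reducing modulo 23 at each step.
  8^1 mod 23 = 8
  8^2 mod 23 = (8 * 8) mod 23 = 18
  8^3 mod 23 = (18 * 8) mod 23 = 6
  8^4 mod 23 = (6 * 8) mod 23 = 2
  8^5 mod 23 = (2 * 8) mod 23 = 16
  8^6 mod 23 = (16 * 8) mod 23 = 13
  8^7 mod 23 = (13 * 8) mod 23 = 12
  8^8 mod 23 = (12 * 8) mod 23 = 4
Step 2: Result = 4.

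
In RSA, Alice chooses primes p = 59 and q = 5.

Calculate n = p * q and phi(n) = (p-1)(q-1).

Step 1: n = p * q = 59 * 5 = 295.
Step 2: phi(n) = (p-1)(q-1) = 58 * 4 = 232.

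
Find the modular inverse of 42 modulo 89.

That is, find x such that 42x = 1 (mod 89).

Step 1: We need x such that 42 * x = 1 (mod 89).
Step 2: Using the extended Euclidean algorithm or trial:
  42 * 53 = 2226 = 25 * 89 + 1.
Step 3: Since 2226 mod 89 = 1, the inverse is x = 53.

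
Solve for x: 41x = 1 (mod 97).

Step 1: We need x such that 41 * x = 1 (mod 97).
Step 2: Using the extended Euclidean algorithm or trial:
  41 * 71 = 2911 = 30 * 97 + 1.
Step 3: Since 2911 mod 97 = 1, the inverse is x = 71.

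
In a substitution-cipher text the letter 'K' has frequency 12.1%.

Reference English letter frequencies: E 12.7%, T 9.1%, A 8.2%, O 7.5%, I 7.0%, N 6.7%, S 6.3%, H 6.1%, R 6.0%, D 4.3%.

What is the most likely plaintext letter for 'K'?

Step 1: The observed frequency is 12.1%.
Step 2: Compare with English frequencies:
  E: 12.7% (difference: 0.6%) <-- closest
  T: 9.1% (difference: 3.0%)
  A: 8.2% (difference: 3.9%)
  O: 7.5% (difference: 4.6%)
  I: 7.0% (difference: 5.1%)
  N: 6.7% (difference: 5.4%)
  S: 6.3% (difference: 5.8%)
  H: 6.1% (difference: 6.0%)
  R: 6.0% (difference: 6.1%)
  D: 4.3% (difference: 7.8%)
Step 3: 'K' most likely represents 'E' (frequency 12.7%).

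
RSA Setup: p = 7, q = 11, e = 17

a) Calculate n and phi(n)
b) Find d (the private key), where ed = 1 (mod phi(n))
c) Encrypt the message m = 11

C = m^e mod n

Step 1: n = 7 * 11 = 77.
Step 2: phi(n) = (7-1)(11-1) = 6 * 10 = 60.
Step 3: Find d = 17^(-1) mod 60 = 53.
  Verify: 17 * 53 = 901 = 1 (mod 60).
Step 4: C = 11^17 mod 77 = 44.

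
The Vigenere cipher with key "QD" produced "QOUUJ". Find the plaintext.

Step 1: Extend key: QDQDQ
Step 2: Decrypt each letter (c - k) mod 26:
  Q(16) - Q(16) = (16-16) mod 26 = 0 = A
  O(14) - D(3) = (14-3) mod 26 = 11 = L
  U(20) - Q(16) = (20-16) mod 26 = 4 = E
  U(20) - D(3) = (20-3) mod 26 = 17 = R
  J(9) - Q(16) = (9-16) mod 26 = 19 = T
Plaintext: ALERT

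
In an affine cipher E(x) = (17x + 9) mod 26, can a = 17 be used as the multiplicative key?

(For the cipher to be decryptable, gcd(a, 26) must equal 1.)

Step 1: Compute gcd(17, 26).
Step 2: gcd(17, 26) = 1.
Since gcd = 1, 17 is coprime with 26, so it is a valid key.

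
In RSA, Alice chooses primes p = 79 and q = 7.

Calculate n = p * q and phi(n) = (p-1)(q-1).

Step 1: n = p * q = 79 * 7 = 553.
Step 2: phi(n) = (p-1)(q-1) = 78 * 6 = 468.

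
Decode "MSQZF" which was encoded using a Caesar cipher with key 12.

Step 1: Reverse the shift by subtracting 12 from each letter position.
  M (position 12) -> position (12-12) mod 26 = 0 -> A
  S (position 18) -> position (18-12) mod 26 = 6 -> G
  Q (position 16) -> position (16-12) mod 26 = 4 -> E
  Z (position 25) -> position (25-12) mod 26 = 13 -> N
  F (position 5) -> position (5-12) mod 26 = 19 -> T
Decrypted message: AGENT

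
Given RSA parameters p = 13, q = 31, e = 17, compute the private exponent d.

Step 1: n = 13 * 31 = 403.
Step 2: phi(n) = 12 * 30 = 360.
Step 3: Find d such that 17 * d = 1 (mod 360).
Step 4: d = 17^(-1) mod 360 = 233.
Verification: 17 * 233 = 3961 = 11 * 360 + 1.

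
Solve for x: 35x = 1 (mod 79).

Step 1: We need x such that 35 * x = 1 (mod 79).
Step 2: Using the extended Euclidean algorithm or trial:
  35 * 70 = 2450 = 31 * 79 + 1.
Step 3: Since 2450 mod 79 = 1, the inverse is x = 70.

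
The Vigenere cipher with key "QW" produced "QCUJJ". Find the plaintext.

Step 1: Extend key: QWQWQ
Step 2: Decrypt each letter (c - k) mod 26:
  Q(16) - Q(16) = (16-16) mod 26 = 0 = A
  C(2) - W(22) = (2-22) mod 26 = 6 = G
  U(20) - Q(16) = (20-16) mod 26 = 4 = E
  J(9) - W(22) = (9-22) mod 26 = 13 = N
  J(9) - Q(16) = (9-16) mod 26 = 19 = T
Plaintext: AGENT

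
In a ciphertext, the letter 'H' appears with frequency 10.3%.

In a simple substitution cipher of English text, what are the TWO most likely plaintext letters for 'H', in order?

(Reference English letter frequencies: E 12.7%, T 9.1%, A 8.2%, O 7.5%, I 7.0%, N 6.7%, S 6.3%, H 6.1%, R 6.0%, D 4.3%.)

Step 1: Observed frequency of 'H' is 10.3%.
Step 2: Compute distances to each reference frequency and sort:
  T (9.1%): difference = 1.2% <-- BEST
  A (8.2%): difference = 2.1% <-- RUNNER-UP
  E (12.7%): difference = 2.4%
  O (7.5%): difference = 2.8%
  I (7.0%): difference = 3.3%
Step 3: Most likely is 'T' (9.1%, diff 1.2%); second most likely is 'A' (8.2%, diff 2.1%).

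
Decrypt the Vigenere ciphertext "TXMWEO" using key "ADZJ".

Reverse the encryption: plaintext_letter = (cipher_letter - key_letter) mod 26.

Step 1: Extend key: ADZJAD
Step 2: Decrypt each letter (c - k) mod 26:
  T(19) - A(0) = (19-0) mod 26 = 19 = T
  X(23) - D(3) = (23-3) mod 26 = 20 = U
  M(12) - Z(25) = (12-25) mod 26 = 13 = N
  W(22) - J(9) = (22-9) mod 26 = 13 = N
  E(4) - A(0) = (4-0) mod 26 = 4 = E
  O(14) - D(3) = (14-3) mod 26 = 11 = L
Plaintext: TUNNEL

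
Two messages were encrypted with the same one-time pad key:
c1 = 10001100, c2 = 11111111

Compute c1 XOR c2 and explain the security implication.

Step 1: c1 XOR c2 = (m1 XOR k) XOR (m2 XOR k).
Step 2: By XOR associativity/commutativity: = m1 XOR m2 XOR k XOR k = m1 XOR m2.
Step 3: 10001100 XOR 11111111 = 01110011 = 115.
Step 4: The key cancels out! An attacker learns m1 XOR m2 = 115, revealing the relationship between plaintexts.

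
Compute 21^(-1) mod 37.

Step 1: We need x such that 21 * x = 1 (mod 37).
Step 2: Using the extended Euclidean algorithm or trial:
  21 * 30 = 630 = 17 * 37 + 1.
Step 3: Since 630 mod 37 = 1, the inverse is x = 30.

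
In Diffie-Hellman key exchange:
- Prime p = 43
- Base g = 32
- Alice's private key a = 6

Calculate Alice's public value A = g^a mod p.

Step 1: A = g^a mod p = 32^6 mod 43.
  32^1 mod 43 = 32
  32^2 mod 43 = (32 * 32) mod 43 = 35
  32^3 mod 43 = (35 * 32) mod 43 = 2
  32^4 mod 43 = (2 * 32) mod 43 = 21
  32^5 mod 43 = (21 * 32) mod 43 = 27
  32^6 mod 43 = (27 * 32) mod 43 = 4
Result: A = 4.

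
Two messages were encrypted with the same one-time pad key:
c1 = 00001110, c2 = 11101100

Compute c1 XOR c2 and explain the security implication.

Step 1: c1 XOR c2 = (m1 XOR k) XOR (m2 XOR k).
Step 2: By XOR associativity/commutativity: = m1 XOR m2 XOR k XOR k = m1 XOR m2.
Step 3: 00001110 XOR 11101100 = 11100010 = 226.
Step 4: The key cancels out! An attacker learns m1 XOR m2 = 226, revealing the relationship between plaintexts.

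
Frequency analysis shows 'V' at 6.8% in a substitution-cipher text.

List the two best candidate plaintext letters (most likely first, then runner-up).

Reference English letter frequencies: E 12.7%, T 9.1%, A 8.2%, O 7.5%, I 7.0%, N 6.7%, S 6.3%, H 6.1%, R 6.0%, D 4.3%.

Step 1: Observed frequency of 'V' is 6.8%.
Step 2: Compute distances to each reference frequency and sort:
  N (6.7%): difference = 0.1% <-- BEST
  I (7.0%): difference = 0.2% <-- RUNNER-UP
  S (6.3%): difference = 0.5%
  O (7.5%): difference = 0.7%
  H (6.1%): difference = 0.7%
Step 3: Most likely is 'N' (6.7%, diff 0.1%); second most likely is 'I' (7.0%, diff 0.2%).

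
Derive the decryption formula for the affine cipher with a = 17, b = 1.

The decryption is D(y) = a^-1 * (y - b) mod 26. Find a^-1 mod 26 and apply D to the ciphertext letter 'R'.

Step 1: Find a^-1, the modular inverse of 17 mod 26.
Step 2: We need 17 * a^-1 = 1 (mod 26).
Step 3: 17 * 23 = 391 = 15 * 26 + 1, so a^-1 = 23.
Step 4: D(y) = 23(y - 1) mod 26.
Step 5: Apply to 'R' (y = 17): D(17) = 23 * (17 - 1) mod 26 = 23 * 16 mod 26 = 4 -> 'E'.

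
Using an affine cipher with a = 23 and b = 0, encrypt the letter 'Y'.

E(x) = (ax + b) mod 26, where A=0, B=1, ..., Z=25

Step 1: Convert 'Y' to number: x = 24.
Step 2: E(24) = (23 * 24 + 0) mod 26 = 552 mod 26 = 6.
Step 3: Convert 6 back to letter: G.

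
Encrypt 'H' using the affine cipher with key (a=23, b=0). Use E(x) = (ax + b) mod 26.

Step 1: Convert 'H' to number: x = 7.
Step 2: E(7) = (23 * 7 + 0) mod 26 = 161 mod 26 = 5.
Step 3: Convert 5 back to letter: F.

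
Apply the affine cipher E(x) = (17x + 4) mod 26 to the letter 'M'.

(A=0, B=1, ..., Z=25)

Step 1: Convert 'M' to number: x = 12.
Step 2: E(12) = (17 * 12 + 4) mod 26 = 208 mod 26 = 0.
Step 3: Convert 0 back to letter: A.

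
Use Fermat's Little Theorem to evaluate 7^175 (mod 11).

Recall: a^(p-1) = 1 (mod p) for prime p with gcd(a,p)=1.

Step 1: Since 11 is prime, by Fermat's Little Theorem: 7^10 = 1 (mod 11).
Step 2: Reduce exponent: 175 mod 10 = 5.
Step 3: So 7^175 = 7^5 (mod 11).
Step 4: 7^5 mod 11 = 10.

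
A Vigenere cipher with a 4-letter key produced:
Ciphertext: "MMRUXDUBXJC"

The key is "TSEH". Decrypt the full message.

Step 1: Key 'TSEH' has length 4. Extended key: TSEHTSEHTSE
Step 2: Decrypt each position:
  M(12) - T(19) = 19 = T
  M(12) - S(18) = 20 = U
  R(17) - E(4) = 13 = N
  U(20) - H(7) = 13 = N
  X(23) - T(19) = 4 = E
  D(3) - S(18) = 11 = L
  U(20) - E(4) = 16 = Q
  B(1) - H(7) = 20 = U
  X(23) - T(19) = 4 = E
  J(9) - S(18) = 17 = R
  C(2) - E(4) = 24 = Y
Plaintext: TUNNELQUERY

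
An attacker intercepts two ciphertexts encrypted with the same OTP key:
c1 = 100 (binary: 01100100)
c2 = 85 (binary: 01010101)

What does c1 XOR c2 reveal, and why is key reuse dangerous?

Step 1: c1 XOR c2 = (m1 XOR k) XOR (m2 XOR k).
Step 2: By XOR associativity/commutativity: = m1 XOR m2 XOR k XOR k = m1 XOR m2.
Step 3: 01100100 XOR 01010101 = 00110001 = 49.
Step 4: The key cancels out! An attacker learns m1 XOR m2 = 49, revealing the relationship between plaintexts.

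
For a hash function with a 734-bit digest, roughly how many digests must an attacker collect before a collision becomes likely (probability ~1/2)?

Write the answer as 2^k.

Step 1: The birthday paradox gives collision probability ~50% after sqrt(2^n) = 2^(n/2) hashes.
Step 2: For 734-bit output: 2^(734/2) = 2^367.
Step 3: Approximately 2^367 hash computations needed.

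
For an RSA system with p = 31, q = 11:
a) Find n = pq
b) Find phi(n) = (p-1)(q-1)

Step 1: n = p * q = 31 * 11 = 341.
Step 2: phi(n) = (p-1)(q-1) = 30 * 10 = 300.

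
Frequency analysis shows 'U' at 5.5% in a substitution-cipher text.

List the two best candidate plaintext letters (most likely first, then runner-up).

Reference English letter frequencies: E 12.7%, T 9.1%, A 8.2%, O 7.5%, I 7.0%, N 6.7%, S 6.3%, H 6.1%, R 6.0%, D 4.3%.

Step 1: Observed frequency of 'U' is 5.5%.
Step 2: Compute distances to each reference frequency and sort:
  R (6.0%): difference = 0.5% <-- BEST
  H (6.1%): difference = 0.6% <-- RUNNER-UP
  S (6.3%): difference = 0.8%
  N (6.7%): difference = 1.2%
  D (4.3%): difference = 1.2%
Step 3: Most likely is 'R' (6.0%, diff 0.5%); second most likely is 'H' (6.1%, diff 0.6%).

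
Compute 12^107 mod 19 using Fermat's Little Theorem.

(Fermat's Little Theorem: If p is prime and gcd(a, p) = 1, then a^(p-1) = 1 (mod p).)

Step 1: Since 19 is prime, by Fermat's Little Theorem: 12^18 = 1 (mod 19).
Step 2: Reduce exponent: 107 mod 18 = 17.
Step 3: So 12^107 = 12^17 (mod 19).
Step 4: 12^17 mod 19 = 8.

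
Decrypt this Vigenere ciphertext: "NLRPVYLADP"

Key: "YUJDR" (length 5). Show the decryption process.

Step 1: Key 'YUJDR' has length 5. Extended key: YUJDRYUJDR
Step 2: Decrypt each position:
  N(13) - Y(24) = 15 = P
  L(11) - U(20) = 17 = R
  R(17) - J(9) = 8 = I
  P(15) - D(3) = 12 = M
  V(21) - R(17) = 4 = E
  Y(24) - Y(24) = 0 = A
  L(11) - U(20) = 17 = R
  A(0) - J(9) = 17 = R
  D(3) - D(3) = 0 = A
  P(15) - R(17) = 24 = Y
Plaintext: PRIMEARRAY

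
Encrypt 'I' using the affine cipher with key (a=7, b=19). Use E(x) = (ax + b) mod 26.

Step 1: Convert 'I' to number: x = 8.
Step 2: E(8) = (7 * 8 + 19) mod 26 = 75 mod 26 = 23.
Step 3: Convert 23 back to letter: X.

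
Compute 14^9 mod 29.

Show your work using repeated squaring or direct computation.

Step 1: Compute 14^9 mod 29 step by step, reducing modulo 29 at each step.
  14^1 mod 29 = 14
  14^2 mod 29 = (14 * 14) mod 29 = 22
  14^3 mod 29 = (22 * 14) mod 29 = 18
  14^4 mod 29 = (18 * 14) mod 29 = 20
  14^5 mod 29 = (20 * 14) mod 29 = 19
  14^6 mod 29 = (19 * 14) mod 29 = 5
  14^7 mod 29 = (5 * 14) mod 29 = 12
  14^8 mod 29 = (12 * 14) mod 29 = 23
  14^9 mod 29 = (23 * 14) mod 29 = 3
Step 2: Result = 3.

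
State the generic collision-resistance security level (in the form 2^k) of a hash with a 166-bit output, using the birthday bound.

Step 1: The birthday paradox gives collision probability ~50% after sqrt(2^n) = 2^(n/2) hashes.
Step 2: For 166-bit output: 2^(166/2) = 2^83.
Step 3: Approximately 2^83 hash computations needed.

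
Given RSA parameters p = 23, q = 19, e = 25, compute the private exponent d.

Step 1: n = 23 * 19 = 437.
Step 2: phi(n) = 22 * 18 = 396.
Step 3: Find d such that 25 * d = 1 (mod 396).
Step 4: d = 25^(-1) mod 396 = 301.
Verification: 25 * 301 = 7525 = 19 * 396 + 1.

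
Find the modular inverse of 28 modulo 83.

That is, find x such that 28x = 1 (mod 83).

Step 1: We need x such that 28 * x = 1 (mod 83).
Step 2: Using the extended Euclidean algorithm or trial:
  28 * 3 = 84 = 1 * 83 + 1.
Step 3: Since 84 mod 83 = 1, the inverse is x = 3.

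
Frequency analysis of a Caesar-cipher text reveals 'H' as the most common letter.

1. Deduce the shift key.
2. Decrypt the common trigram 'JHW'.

Step 1: In English, 'E' is the most frequent letter (12.7%).
Step 2: The most frequent ciphertext letter is 'H' (position 7).
Step 3: Shift = (7 - 4) mod 26 = 3.
Step 4: Decrypt 'JHW' by shifting back 3:
  J -> G
  H -> E
  W -> T
Step 5: 'JHW' decrypts to 'GET'.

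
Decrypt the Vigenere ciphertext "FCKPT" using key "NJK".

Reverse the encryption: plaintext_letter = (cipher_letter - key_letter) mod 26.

Step 1: Extend key: NJKNJ
Step 2: Decrypt each letter (c - k) mod 26:
  F(5) - N(13) = (5-13) mod 26 = 18 = S
  C(2) - J(9) = (2-9) mod 26 = 19 = T
  K(10) - K(10) = (10-10) mod 26 = 0 = A
  P(15) - N(13) = (15-13) mod 26 = 2 = C
  T(19) - J(9) = (19-9) mod 26 = 10 = K
Plaintext: STACK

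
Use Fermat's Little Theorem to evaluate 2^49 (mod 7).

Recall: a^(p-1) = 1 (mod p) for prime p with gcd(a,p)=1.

Step 1: Since 7 is prime, by Fermat's Little Theorem: 2^6 = 1 (mod 7).
Step 2: Reduce exponent: 49 mod 6 = 1.
Step 3: So 2^49 = 2^1 (mod 7).
Step 4: 2^1 mod 7 = 2.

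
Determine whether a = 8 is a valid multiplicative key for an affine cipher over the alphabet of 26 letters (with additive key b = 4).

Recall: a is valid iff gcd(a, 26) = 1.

Step 1: Compute gcd(8, 26).
Step 2: gcd(8, 26) = 2.
Since gcd = 2 != 1, 8 shares a common factor with 26, so it cannot be used.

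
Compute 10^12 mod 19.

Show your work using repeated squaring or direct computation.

Step 1: Compute 10^12 mod 19 step by step, reducing modulo 19 at each step.
  10^1 mod 19 = 10
  10^2 mod 19 = (10 * 10) mod 19 = 5
  10^3 mod 19 = (5 * 10) mod 19 = 12
  10^4 mod 19 = (12 * 10) mod 19 = 6
  10^5 mod 19 = (6 * 10) mod 19 = 3
  10^6 mod 19 = (3 * 10) mod 19 = 11
  10^7 mod 19 = (11 * 10) mod 19 = 15
  10^8 mod 19 = (15 * 10) mod 19 = 17
  10^9 mod 19 = (17 * 10) mod 19 = 18
  10^10 mod 19 = (18 * 10) mod 19 = 9
  10^11 mod 19 = (9 * 10) mod 19 = 14
  10^12 mod 19 = (14 * 10) mod 19 = 7
Step 2: Result = 7.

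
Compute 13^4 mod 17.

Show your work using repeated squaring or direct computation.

Step 1: Compute 13^4 mod 17 step by step, reducing modulo 17 at each step.
  13^1 mod 17 = 13
  13^2 mod 17 = (13 * 13) mod 17 = 16
  13^3 mod 17 = (16 * 13) mod 17 = 4
  13^4 mod 17 = (4 * 13) mod 17 = 1
Step 2: Result = 1.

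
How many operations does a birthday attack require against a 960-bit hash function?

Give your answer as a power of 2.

Step 1: The birthday paradox gives collision probability ~50% after sqrt(2^n) = 2^(n/2) hashes.
Step 2: For 960-bit output: 2^(960/2) = 2^480.
Step 3: Approximately 2^480 hash computations needed.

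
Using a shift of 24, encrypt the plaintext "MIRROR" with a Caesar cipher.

Step 1: For each letter, shift forward by 24 positions (mod 26).
  M (position 12) -> position (12+24) mod 26 = 10 -> K
  I (position 8) -> position (8+24) mod 26 = 6 -> G
  R (position 17) -> position (17+24) mod 26 = 15 -> P
  R (position 17) -> position (17+24) mod 26 = 15 -> P
  O (position 14) -> position (14+24) mod 26 = 12 -> M
  R (position 17) -> position (17+24) mod 26 = 15 -> P
Result: KGPPMP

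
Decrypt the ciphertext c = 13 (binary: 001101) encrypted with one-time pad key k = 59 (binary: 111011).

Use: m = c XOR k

Step 1: XOR ciphertext with key:
  Ciphertext: 001101
  Key:        111011
  XOR:        110110
Step 2: Plaintext = 110110 = 54 in decimal.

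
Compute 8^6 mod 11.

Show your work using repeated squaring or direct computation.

Step 1: Compute 8^6 mod 11 step by step, reducing modulo 11 at each step.
  8^1 mod 11 = 8
  8^2 mod 11 = (8 * 8) mod 11 = 9
  8^3 mod 11 = (9 * 8) mod 11 = 6
  8^4 mod 11 = (6 * 8) mod 11 = 4
  8^5 mod 11 = (4 * 8) mod 11 = 10
  8^6 mod 11 = (10 * 8) mod 11 = 3
Step 2: Result = 3.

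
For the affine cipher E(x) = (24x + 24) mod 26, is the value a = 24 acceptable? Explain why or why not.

Step 1: Compute gcd(24, 26).
Step 2: gcd(24, 26) = 2.
Since gcd = 2 != 1, 24 shares a common factor with 26, so it cannot be used.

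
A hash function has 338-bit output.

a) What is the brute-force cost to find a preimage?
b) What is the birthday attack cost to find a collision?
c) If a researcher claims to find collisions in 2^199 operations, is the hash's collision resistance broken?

Step 1: Preimage resistance requires brute-force of 2^338 operations.
Step 2: Collision resistance (birthday bound) = 2^(338/2) = 2^169.
Step 3: The claimed attack costs 2^199 operations.
Step 4: Since 2^199 >= 2^169, the claimed attack is no faster than the generic birthday attack, so this does not break collision resistance.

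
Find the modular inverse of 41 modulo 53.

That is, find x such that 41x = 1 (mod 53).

Step 1: We need x such that 41 * x = 1 (mod 53).
Step 2: Using the extended Euclidean algorithm or trial:
  41 * 22 = 902 = 17 * 53 + 1.
Step 3: Since 902 mod 53 = 1, the inverse is x = 22.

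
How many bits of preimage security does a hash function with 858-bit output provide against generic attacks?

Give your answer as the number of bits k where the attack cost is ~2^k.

Step 1: The hash has a 858-bit output.
Step 2: Preimage resistance means: given a digest h(x), it should be infeasible to find any input that hashes to it.
With a 858-bit output there are 2^858 possible digests, so a generic brute-force preimage search costs about 2^858 evaluations.
Step 3: Security level = 858 bits.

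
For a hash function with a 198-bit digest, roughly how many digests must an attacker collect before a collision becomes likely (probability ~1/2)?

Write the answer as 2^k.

Step 1: The birthday paradox gives collision probability ~50% after sqrt(2^n) = 2^(n/2) hashes.
Step 2: For 198-bit output: 2^(198/2) = 2^99.
Step 3: Approximately 2^99 hash computations needed.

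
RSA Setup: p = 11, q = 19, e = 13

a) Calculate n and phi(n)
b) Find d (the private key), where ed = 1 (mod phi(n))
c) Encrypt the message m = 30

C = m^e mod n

Step 1: n = 11 * 19 = 209.
Step 2: phi(n) = (11-1)(19-1) = 10 * 18 = 180.
Step 3: Find d = 13^(-1) mod 180 = 97.
  Verify: 13 * 97 = 1261 = 1 (mod 180).
Step 4: C = 30^13 mod 209 = 182.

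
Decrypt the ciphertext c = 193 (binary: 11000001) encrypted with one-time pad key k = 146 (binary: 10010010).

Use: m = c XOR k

Step 1: XOR ciphertext with key:
  Ciphertext: 11000001
  Key:        10010010
  XOR:        01010011
Step 2: Plaintext = 01010011 = 83 in decimal.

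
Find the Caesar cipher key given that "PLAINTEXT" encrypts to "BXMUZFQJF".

Step 1: Compare first letters: P (position 15) -> B (position 1).
Step 2: Shift = (1 - 15) mod 26 = 12.
The shift value is 12.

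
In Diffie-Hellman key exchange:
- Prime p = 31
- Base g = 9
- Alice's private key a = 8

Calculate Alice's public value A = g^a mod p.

Step 1: A = g^a mod p = 9^8 mod 31.
  9^1 mod 31 = 9
  9^2 mod 31 = (9 * 9) mod 31 = 19
  9^3 mod 31 = (19 * 9) mod 31 = 16
  9^4 mod 31 = (16 * 9) mod 31 = 20
  9^5 mod 31 = (20 * 9) mod 31 = 25
  9^6 mod 31 = (25 * 9) mod 31 = 8
  9^7 mod 31 = (8 * 9) mod 31 = 10
  9^8 mod 31 = (10 * 9) mod 31 = 28
Result: A = 28.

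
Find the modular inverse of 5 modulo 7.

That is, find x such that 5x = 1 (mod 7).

Step 1: We need x such that 5 * x = 1 (mod 7).
Step 2: Using the extended Euclidean algorithm or trial:
  5 * 3 = 15 = 2 * 7 + 1.
Step 3: Since 15 mod 7 = 1, the inverse is x = 3.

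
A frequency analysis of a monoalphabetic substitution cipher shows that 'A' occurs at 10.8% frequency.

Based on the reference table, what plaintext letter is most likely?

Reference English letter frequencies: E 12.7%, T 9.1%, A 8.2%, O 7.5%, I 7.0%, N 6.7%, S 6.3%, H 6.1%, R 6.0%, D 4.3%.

Step 1: The observed frequency is 10.8%.
Step 2: Compare with English frequencies:
  E: 12.7% (difference: 1.9%)
  T: 9.1% (difference: 1.7%) <-- closest
  A: 8.2% (difference: 2.6%)
  O: 7.5% (difference: 3.3%)
  I: 7.0% (difference: 3.8%)
  N: 6.7% (difference: 4.1%)
  S: 6.3% (difference: 4.5%)
  H: 6.1% (difference: 4.7%)
  R: 6.0% (difference: 4.8%)
  D: 4.3% (difference: 6.5%)
Step 3: 'A' most likely represents 'T' (frequency 9.1%).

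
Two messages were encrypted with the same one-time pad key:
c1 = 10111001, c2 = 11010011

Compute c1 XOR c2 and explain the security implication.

Step 1: c1 XOR c2 = (m1 XOR k) XOR (m2 XOR k).
Step 2: By XOR associativity/commutativity: = m1 XOR m2 XOR k XOR k = m1 XOR m2.
Step 3: 10111001 XOR 11010011 = 01101010 = 106.
Step 4: The key cancels out! An attacker learns m1 XOR m2 = 106, revealing the relationship between plaintexts.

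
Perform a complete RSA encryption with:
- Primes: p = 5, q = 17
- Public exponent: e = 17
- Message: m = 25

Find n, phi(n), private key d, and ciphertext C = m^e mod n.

Step 1: n = 5 * 17 = 85.
Step 2: phi(n) = (5-1)(17-1) = 4 * 16 = 64.
Step 3: Find d = 17^(-1) mod 64 = 49.
  Verify: 17 * 49 = 833 = 1 (mod 64).
Step 4: C = 25^17 mod 85 = 25.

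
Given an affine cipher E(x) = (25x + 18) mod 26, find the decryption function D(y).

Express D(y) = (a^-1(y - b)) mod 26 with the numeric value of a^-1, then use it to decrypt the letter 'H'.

Step 1: Find a^-1, the modular inverse of 25 mod 26.
Step 2: We need 25 * a^-1 = 1 (mod 26).
Step 3: 25 * 25 = 625 = 24 * 26 + 1, so a^-1 = 25.
Step 4: D(y) = 25(y - 18) mod 26.
Step 5: Apply to 'H' (y = 7): D(7) = 25 * (7 - 18) mod 26 = 25 * -11 mod 26 = 11 -> 'L'.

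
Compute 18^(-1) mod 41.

Step 1: We need x such that 18 * x = 1 (mod 41).
Step 2: Using the extended Euclidean algorithm or trial:
  18 * 16 = 288 = 7 * 41 + 1.
Step 3: Since 288 mod 41 = 1, the inverse is x = 16.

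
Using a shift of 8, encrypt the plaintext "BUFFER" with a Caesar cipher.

Step 1: For each letter, shift forward by 8 positions (mod 26).
  B (position 1) -> position (1+8) mod 26 = 9 -> J
  U (position 20) -> position (20+8) mod 26 = 2 -> C
  F (position 5) -> position (5+8) mod 26 = 13 -> N
  F (position 5) -> position (5+8) mod 26 = 13 -> N
  E (position 4) -> position (4+8) mod 26 = 12 -> M
  R (position 17) -> position (17+8) mod 26 = 25 -> Z
Result: JCNNMZ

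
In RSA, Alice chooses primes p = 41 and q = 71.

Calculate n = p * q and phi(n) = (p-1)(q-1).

Step 1: n = p * q = 41 * 71 = 2911.
Step 2: phi(n) = (p-1)(q-1) = 40 * 70 = 2800.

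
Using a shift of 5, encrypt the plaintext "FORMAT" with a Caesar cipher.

Step 1: For each letter, shift forward by 5 positions (mod 26).
  F (position 5) -> position (5+5) mod 26 = 10 -> K
  O (position 14) -> position (14+5) mod 26 = 19 -> T
  R (position 17) -> position (17+5) mod 26 = 22 -> W
  M (position 12) -> position (12+5) mod 26 = 17 -> R
  A (position 0) -> position (0+5) mod 26 = 5 -> F
  T (position 19) -> position (19+5) mod 26 = 24 -> Y
Result: KTWRFY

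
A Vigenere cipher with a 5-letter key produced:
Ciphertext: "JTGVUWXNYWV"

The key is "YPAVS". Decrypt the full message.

Step 1: Key 'YPAVS' has length 5. Extended key: YPAVSYPAVSY
Step 2: Decrypt each position:
  J(9) - Y(24) = 11 = L
  T(19) - P(15) = 4 = E
  G(6) - A(0) = 6 = G
  V(21) - V(21) = 0 = A
  U(20) - S(18) = 2 = C
  W(22) - Y(24) = 24 = Y
  X(23) - P(15) = 8 = I
  N(13) - A(0) = 13 = N
  Y(24) - V(21) = 3 = D
  W(22) - S(18) = 4 = E
  V(21) - Y(24) = 23 = X
Plaintext: LEGACYINDEX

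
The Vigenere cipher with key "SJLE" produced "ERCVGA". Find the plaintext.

Step 1: Extend key: SJLESJ
Step 2: Decrypt each letter (c - k) mod 26:
  E(4) - S(18) = (4-18) mod 26 = 12 = M
  R(17) - J(9) = (17-9) mod 26 = 8 = I
  C(2) - L(11) = (2-11) mod 26 = 17 = R
  V(21) - E(4) = (21-4) mod 26 = 17 = R
  G(6) - S(18) = (6-18) mod 26 = 14 = O
  A(0) - J(9) = (0-9) mod 26 = 17 = R
Plaintext: MIRROR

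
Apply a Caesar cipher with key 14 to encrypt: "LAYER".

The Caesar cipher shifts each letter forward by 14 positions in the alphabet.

Step 1: For each letter, shift forward by 14 positions (mod 26).
  L (position 11) -> position (11+14) mod 26 = 25 -> Z
  A (position 0) -> position (0+14) mod 26 = 14 -> O
  Y (position 24) -> position (24+14) mod 26 = 12 -> M
  E (position 4) -> position (4+14) mod 26 = 18 -> S
  R (position 17) -> position (17+14) mod 26 = 5 -> F
Result: ZOMSF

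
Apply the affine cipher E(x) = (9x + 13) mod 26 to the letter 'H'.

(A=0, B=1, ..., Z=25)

Step 1: Convert 'H' to number: x = 7.
Step 2: E(7) = (9 * 7 + 13) mod 26 = 76 mod 26 = 24.
Step 3: Convert 24 back to letter: Y.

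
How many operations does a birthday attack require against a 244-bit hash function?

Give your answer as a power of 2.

Step 1: The birthday paradox gives collision probability ~50% after sqrt(2^n) = 2^(n/2) hashes.
Step 2: For 244-bit output: 2^(244/2) = 2^122.
Step 3: Approximately 2^122 hash computations needed.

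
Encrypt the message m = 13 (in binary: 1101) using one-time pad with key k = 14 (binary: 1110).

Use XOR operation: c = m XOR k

Step 1: Write out the XOR operation bit by bit:
  Message: 1101
  Key:     1110
  XOR:     0011
Step 2: Convert to decimal: 0011 = 3.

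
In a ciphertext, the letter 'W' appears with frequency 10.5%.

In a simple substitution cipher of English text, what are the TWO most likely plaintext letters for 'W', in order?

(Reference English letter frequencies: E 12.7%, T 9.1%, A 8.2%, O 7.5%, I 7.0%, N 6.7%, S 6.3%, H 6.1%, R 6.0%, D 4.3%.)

Step 1: Observed frequency of 'W' is 10.5%.
Step 2: Compute distances to each reference frequency and sort:
  T (9.1%): difference = 1.4% <-- BEST
  E (12.7%): difference = 2.2% <-- RUNNER-UP
  A (8.2%): difference = 2.3%
  O (7.5%): difference = 3.0%
  I (7.0%): difference = 3.5%
Step 3: Most likely is 'T' (9.1%, diff 1.4%); second most likely is 'E' (12.7%, diff 2.2%).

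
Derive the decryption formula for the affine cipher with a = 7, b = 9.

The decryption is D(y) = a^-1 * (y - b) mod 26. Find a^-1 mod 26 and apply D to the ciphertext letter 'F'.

Step 1: Find a^-1, the modular inverse of 7 mod 26.
Step 2: We need 7 * a^-1 = 1 (mod 26).
Step 3: 7 * 15 = 105 = 4 * 26 + 1, so a^-1 = 15.
Step 4: D(y) = 15(y - 9) mod 26.
Step 5: Apply to 'F' (y = 5): D(5) = 15 * (5 - 9) mod 26 = 15 * -4 mod 26 = 18 -> 'S'.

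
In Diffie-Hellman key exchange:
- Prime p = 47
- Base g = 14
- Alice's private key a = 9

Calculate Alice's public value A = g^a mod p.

Step 1: A = g^a mod p = 14^9 mod 47.
  14^1 mod 47 = 14
  14^2 mod 47 = (14 * 14) mod 47 = 8
  14^3 mod 47 = (8 * 14) mod 47 = 18
  14^4 mod 47 = (18 * 14) mod 47 = 17
  14^5 mod 47 = (17 * 14) mod 47 = 3
  14^6 mod 47 = (3 * 14) mod 47 = 42
  14^7 mod 47 = (42 * 14) mod 47 = 24
  14^8 mod 47 = (24 * 14) mod 47 = 7
  14^9 mod 47 = (7 * 14) mod 47 = 4
Result: A = 4.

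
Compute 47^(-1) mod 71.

Step 1: We need x such that 47 * x = 1 (mod 71).
Step 2: Using the extended Euclidean algorithm or trial:
  47 * 68 = 3196 = 45 * 71 + 1.
Step 3: Since 3196 mod 71 = 1, the inverse is x = 68.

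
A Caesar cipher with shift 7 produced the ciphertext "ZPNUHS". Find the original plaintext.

Step 1: Reverse the shift by subtracting 7 from each letter position.
  Z (position 25) -> position (25-7) mod 26 = 18 -> S
  P (position 15) -> position (15-7) mod 26 = 8 -> I
  N (position 13) -> position (13-7) mod 26 = 6 -> G
  U (position 20) -> position (20-7) mod 26 = 13 -> N
  H (position 7) -> position (7-7) mod 26 = 0 -> A
  S (position 18) -> position (18-7) mod 26 = 11 -> L
Decrypted message: SIGNAL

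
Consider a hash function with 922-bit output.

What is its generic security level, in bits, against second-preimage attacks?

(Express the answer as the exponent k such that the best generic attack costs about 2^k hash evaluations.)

Step 1: The hash has a 922-bit output.
Step 2: Second-preimage resistance means: given a specific input x, it should be infeasible to find a different y with h(y) = h(x).
With a 922-bit output, a generic search for a second preimage costs about 2^922 evaluations (each trial matches the fixed target with probability 2^-922).
Step 3: Security level = 922 bits.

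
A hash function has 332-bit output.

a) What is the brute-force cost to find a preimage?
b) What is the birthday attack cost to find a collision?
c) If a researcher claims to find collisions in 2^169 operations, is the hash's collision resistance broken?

Step 1: Preimage resistance requires brute-force of 2^332 operations.
Step 2: Collision resistance (birthday bound) = 2^(332/2) = 2^166.
Step 3: The claimed attack costs 2^169 operations.
Step 4: Since 2^169 >= 2^166, the claimed attack is no faster than the generic birthday attack, so this does not break collision resistance.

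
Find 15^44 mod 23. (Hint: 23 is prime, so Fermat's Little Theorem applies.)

Step 1: Since 23 is prime, by Fermat's Little Theorem: 15^22 = 1 (mod 23).
Step 2: Reduce exponent: 44 mod 22 = 0.
Step 3: So 15^44 = 15^0 (mod 23).
Step 4: 15^0 mod 23 = 1.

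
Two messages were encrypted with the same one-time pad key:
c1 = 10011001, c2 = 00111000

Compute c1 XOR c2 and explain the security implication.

Step 1: c1 XOR c2 = (m1 XOR k) XOR (m2 XOR k).
Step 2: By XOR associativity/commutativity: = m1 XOR m2 XOR k XOR k = m1 XOR m2.
Step 3: 10011001 XOR 00111000 = 10100001 = 161.
Step 4: The key cancels out! An attacker learns m1 XOR m2 = 161, revealing the relationship between plaintexts.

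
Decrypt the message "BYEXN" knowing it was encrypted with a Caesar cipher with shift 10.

Step 1: Reverse the shift by subtracting 10 from each letter position.
  B (position 1) -> position (1-10) mod 26 = 17 -> R
  Y (position 24) -> position (24-10) mod 26 = 14 -> O
  E (position 4) -> position (4-10) mod 26 = 20 -> U
  X (position 23) -> position (23-10) mod 26 = 13 -> N
  N (position 13) -> position (13-10) mod 26 = 3 -> D
Decrypted message: ROUND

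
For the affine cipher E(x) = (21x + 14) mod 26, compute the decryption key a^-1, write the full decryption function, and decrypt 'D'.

Step 1: Find a^-1, the modular inverse of 21 mod 26.
Step 2: We need 21 * a^-1 = 1 (mod 26).
Step 3: 21 * 5 = 105 = 4 * 26 + 1, so a^-1 = 5.
Step 4: D(y) = 5(y - 14) mod 26.
Step 5: Apply to 'D' (y = 3): D(3) = 5 * (3 - 14) mod 26 = 5 * -11 mod 26 = 23 -> 'X'.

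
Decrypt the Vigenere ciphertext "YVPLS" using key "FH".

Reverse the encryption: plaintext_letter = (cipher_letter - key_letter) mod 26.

Step 1: Extend key: FHFHF
Step 2: Decrypt each letter (c - k) mod 26:
  Y(24) - F(5) = (24-5) mod 26 = 19 = T
  V(21) - H(7) = (21-7) mod 26 = 14 = O
  P(15) - F(5) = (15-5) mod 26 = 10 = K
  L(11) - H(7) = (11-7) mod 26 = 4 = E
  S(18) - F(5) = (18-5) mod 26 = 13 = N
Plaintext: TOKEN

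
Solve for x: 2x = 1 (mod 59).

Step 1: We need x such that 2 * x = 1 (mod 59).
Step 2: Using the extended Euclidean algorithm or trial:
  2 * 30 = 60 = 1 * 59 + 1.
Step 3: Since 60 mod 59 = 1, the inverse is x = 30.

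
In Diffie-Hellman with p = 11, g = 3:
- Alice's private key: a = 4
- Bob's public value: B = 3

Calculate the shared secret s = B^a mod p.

Step 1: s = B^a mod p = 3^4 mod 11.
  3^1 mod 11 = 3
  3^2 mod 11 = (3 * 3) mod 11 = 9
  3^3 mod 11 = (9 * 3) mod 11 = 5
  3^4 mod 11 = (5 * 3) mod 11 = 4
Result: shared secret = 4.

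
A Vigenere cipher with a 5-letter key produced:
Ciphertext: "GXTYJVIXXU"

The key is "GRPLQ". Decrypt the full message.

Step 1: Key 'GRPLQ' has length 5. Extended key: GRPLQGRPLQ
Step 2: Decrypt each position:
  G(6) - G(6) = 0 = A
  X(23) - R(17) = 6 = G
  T(19) - P(15) = 4 = E
  Y(24) - L(11) = 13 = N
  J(9) - Q(16) = 19 = T
  V(21) - G(6) = 15 = P
  I(8) - R(17) = 17 = R
  X(23) - P(15) = 8 = I
  X(23) - L(11) = 12 = M
  U(20) - Q(16) = 4 = E
Plaintext: AGENTPRIME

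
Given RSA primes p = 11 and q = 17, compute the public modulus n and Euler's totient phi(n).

Step 1: n = p * q = 11 * 17 = 187.
Step 2: phi(n) = (p-1)(q-1) = 10 * 16 = 160.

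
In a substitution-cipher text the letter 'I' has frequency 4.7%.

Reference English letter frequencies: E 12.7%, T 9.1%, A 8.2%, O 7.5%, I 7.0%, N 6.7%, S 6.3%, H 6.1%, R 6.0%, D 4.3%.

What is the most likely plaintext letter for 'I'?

Step 1: The observed frequency is 4.7%.
Step 2: Compare with English frequencies:
  E: 12.7% (difference: 8.0%)
  T: 9.1% (difference: 4.4%)
  A: 8.2% (difference: 3.5%)
  O: 7.5% (difference: 2.8%)
  I: 7.0% (difference: 2.3%)
  N: 6.7% (difference: 2.0%)
  S: 6.3% (difference: 1.6%)
  H: 6.1% (difference: 1.4%)
  R: 6.0% (difference: 1.3%)
  D: 4.3% (difference: 0.4%) <-- closest
Step 3: 'I' most likely represents 'D' (frequency 4.3%).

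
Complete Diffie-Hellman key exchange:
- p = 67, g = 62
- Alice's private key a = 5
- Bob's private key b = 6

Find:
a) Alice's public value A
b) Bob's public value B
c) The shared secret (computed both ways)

Step 1: A = g^a mod p = 62^5 mod 67 = 24.
Step 2: B = g^b mod p = 62^6 mod 67 = 14.
Step 3: Alice computes s = B^a mod p = 14^5 mod 67 = 15.
Step 4: Bob computes s = A^b mod p = 24^6 mod 67 = 15.
Both sides agree: shared secret = 15.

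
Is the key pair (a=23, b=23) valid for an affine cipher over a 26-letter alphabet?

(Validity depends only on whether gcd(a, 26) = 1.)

Step 1: Compute gcd(23, 26).
Step 2: gcd(23, 26) = 1.
Since gcd = 1, 23 is coprime with 26, so it is a valid key.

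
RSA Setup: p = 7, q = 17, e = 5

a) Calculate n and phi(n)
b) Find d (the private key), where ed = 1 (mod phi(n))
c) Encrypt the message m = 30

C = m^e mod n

Step 1: n = 7 * 17 = 119.
Step 2: phi(n) = (7-1)(17-1) = 6 * 16 = 96.
Step 3: Find d = 5^(-1) mod 96 = 77.
  Verify: 5 * 77 = 385 = 1 (mod 96).
Step 4: C = 30^5 mod 119 = 81.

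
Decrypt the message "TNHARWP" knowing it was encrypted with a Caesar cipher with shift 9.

Step 1: Reverse the shift by subtracting 9 from each letter position.
  T (position 19) -> position (19-9) mod 26 = 10 -> K
  N (position 13) -> position (13-9) mod 26 = 4 -> E
  H (position 7) -> position (7-9) mod 26 = 24 -> Y
  A (position 0) -> position (0-9) mod 26 = 17 -> R
  R (position 17) -> position (17-9) mod 26 = 8 -> I
  W (position 22) -> position (22-9) mod 26 = 13 -> N
  P (position 15) -> position (15-9) mod 26 = 6 -> G
Decrypted message: KEYRING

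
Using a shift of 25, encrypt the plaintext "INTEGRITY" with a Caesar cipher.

Step 1: For each letter, shift forward by 25 positions (mod 26).
  I (position 8) -> position (8+25) mod 26 = 7 -> H
  N (position 13) -> position (13+25) mod 26 = 12 -> M
  T (position 19) -> position (19+25) mod 26 = 18 -> S
  E (position 4) -> position (4+25) mod 26 = 3 -> D
  G (position 6) -> position (6+25) mod 26 = 5 -> F
  R (position 17) -> position (17+25) mod 26 = 16 -> Q
  I (position 8) -> position (8+25) mod 26 = 7 -> H
  T (position 19) -> position (19+25) mod 26 = 18 -> S
  Y (position 24) -> position (24+25) mod 26 = 23 -> X
Result: HMSDFQHSX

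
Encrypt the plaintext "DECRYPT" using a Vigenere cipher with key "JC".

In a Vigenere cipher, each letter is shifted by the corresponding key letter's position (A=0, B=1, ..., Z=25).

Step 1: Repeat key to match plaintext length:
  Plaintext: DECRYPT
  Key:       JCJCJCJ
Step 2: Encrypt each letter:
  D(3) + J(9) = (3+9) mod 26 = 12 = M
  E(4) + C(2) = (4+2) mod 26 = 6 = G
  C(2) + J(9) = (2+9) mod 26 = 11 = L
  R(17) + C(2) = (17+2) mod 26 = 19 = T
  Y(24) + J(9) = (24+9) mod 26 = 7 = H
  P(15) + C(2) = (15+2) mod 26 = 17 = R
  T(19) + J(9) = (19+9) mod 26 = 2 = C
Ciphertext: MGLTHRC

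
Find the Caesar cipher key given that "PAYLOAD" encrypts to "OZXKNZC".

Step 1: Compare first letters: P (position 15) -> O (position 14).
Step 2: Shift = (14 - 15) mod 26 = 25.
The shift value is 25.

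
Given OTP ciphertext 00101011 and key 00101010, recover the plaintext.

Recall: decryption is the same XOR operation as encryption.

Step 1: XOR ciphertext with key:
  Ciphertext: 00101011
  Key:        00101010
  XOR:        00000001
Step 2: Plaintext = 00000001 = 1 in decimal.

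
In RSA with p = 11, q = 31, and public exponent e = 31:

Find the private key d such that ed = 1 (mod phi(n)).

Step 1: n = 11 * 31 = 341.
Step 2: phi(n) = 10 * 30 = 300.
Step 3: Find d such that 31 * d = 1 (mod 300).
Step 4: d = 31^(-1) mod 300 = 271.
Verification: 31 * 271 = 8401 = 28 * 300 + 1.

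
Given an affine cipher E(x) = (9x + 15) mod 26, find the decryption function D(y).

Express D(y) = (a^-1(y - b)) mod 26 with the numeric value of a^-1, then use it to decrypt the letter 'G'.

Step 1: Find a^-1, the modular inverse of 9 mod 26.
Step 2: We need 9 * a^-1 = 1 (mod 26).
Step 3: 9 * 3 = 27 = 1 * 26 + 1, so a^-1 = 3.
Step 4: D(y) = 3(y - 15) mod 26.
Step 5: Apply to 'G' (y = 6): D(6) = 3 * (6 - 15) mod 26 = 3 * -9 mod 26 = 25 -> 'Z'.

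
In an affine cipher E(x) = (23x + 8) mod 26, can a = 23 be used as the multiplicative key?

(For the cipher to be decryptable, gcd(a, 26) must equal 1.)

Step 1: Compute gcd(23, 26).
Step 2: gcd(23, 26) = 1.
Since gcd = 1, 23 is coprime with 26, so it is a valid key.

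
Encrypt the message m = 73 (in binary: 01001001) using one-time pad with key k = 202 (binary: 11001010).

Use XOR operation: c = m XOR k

Step 1: Write out the XOR operation bit by bit:
  Message: 01001001
  Key:     11001010
  XOR:     10000011
Step 2: Convert to decimal: 10000011 = 131.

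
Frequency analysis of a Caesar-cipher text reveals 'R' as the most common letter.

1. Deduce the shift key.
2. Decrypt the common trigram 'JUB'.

Step 1: In English, 'E' is the most frequent letter (12.7%).
Step 2: The most frequent ciphertext letter is 'R' (position 17).
Step 3: Shift = (17 - 4) mod 26 = 13.
Step 4: Decrypt 'JUB' by shifting back 13:
  J -> W
  U -> H
  B -> O
Step 5: 'JUB' decrypts to 'WHO'.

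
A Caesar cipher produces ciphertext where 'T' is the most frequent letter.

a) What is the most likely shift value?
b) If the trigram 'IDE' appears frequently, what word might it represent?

Step 1: In English, 'E' is the most frequent letter (12.7%).
Step 2: The most frequent ciphertext letter is 'T' (position 19).
Step 3: Shift = (19 - 4) mod 26 = 15.
Step 4: Decrypt 'IDE' by shifting back 15:
  I -> T
  D -> O
  E -> P
Step 5: 'IDE' decrypts to 'TOP'.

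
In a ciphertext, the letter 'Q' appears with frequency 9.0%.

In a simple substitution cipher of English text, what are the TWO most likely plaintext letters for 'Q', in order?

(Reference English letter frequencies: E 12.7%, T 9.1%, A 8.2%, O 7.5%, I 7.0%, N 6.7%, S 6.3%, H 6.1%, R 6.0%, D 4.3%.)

Step 1: Observed frequency of 'Q' is 9.0%.
Step 2: Compute distances to each reference frequency and sort:
  T (9.1%): difference = 0.1% <-- BEST
  A (8.2%): difference = 0.8% <-- RUNNER-UP
  O (7.5%): difference = 1.5%
  I (7.0%): difference = 2.0%
  N (6.7%): difference = 2.3%
Step 3: Most likely is 'T' (9.1%, diff 0.1%); second most likely is 'A' (8.2%, diff 0.8%).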